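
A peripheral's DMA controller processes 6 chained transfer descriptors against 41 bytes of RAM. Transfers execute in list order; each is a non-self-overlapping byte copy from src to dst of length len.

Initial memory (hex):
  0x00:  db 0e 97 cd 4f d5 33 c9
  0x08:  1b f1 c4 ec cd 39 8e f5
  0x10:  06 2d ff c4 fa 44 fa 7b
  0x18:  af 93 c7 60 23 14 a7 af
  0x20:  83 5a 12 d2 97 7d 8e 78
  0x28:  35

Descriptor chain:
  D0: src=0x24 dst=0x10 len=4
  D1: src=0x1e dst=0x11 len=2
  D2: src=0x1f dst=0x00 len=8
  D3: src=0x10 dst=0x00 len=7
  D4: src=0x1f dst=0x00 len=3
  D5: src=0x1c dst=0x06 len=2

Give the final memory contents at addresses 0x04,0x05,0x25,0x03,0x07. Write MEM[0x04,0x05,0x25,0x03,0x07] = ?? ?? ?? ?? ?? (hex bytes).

MEM[0x04,0x05,0x25,0x03,0x07] = fa 44 7d 78 14

#0 dst[0x10+4] := {0x97,0x7d,0x8e,0x78}
#1 dst[0x11+2] := {0xa7,0xaf}
#2 dst[0x00+8] := {0xaf,0x83,0x5a,0x12,0xd2,0x97,0x7d,0x8e}
#3 dst[0x00+7] := {0x97,0xa7,0xaf,0x78,0xfa,0x44,0xfa}
#4 dst[0x00+3] := {0xaf,0x83,0x5a}
#5 dst[0x06+2] := {0x23,0x14}
query mem[0x04]=0xfa, mem[0x05]=0x44, mem[0x25]=0x7d, mem[0x03]=0x78, mem[0x07]=0x14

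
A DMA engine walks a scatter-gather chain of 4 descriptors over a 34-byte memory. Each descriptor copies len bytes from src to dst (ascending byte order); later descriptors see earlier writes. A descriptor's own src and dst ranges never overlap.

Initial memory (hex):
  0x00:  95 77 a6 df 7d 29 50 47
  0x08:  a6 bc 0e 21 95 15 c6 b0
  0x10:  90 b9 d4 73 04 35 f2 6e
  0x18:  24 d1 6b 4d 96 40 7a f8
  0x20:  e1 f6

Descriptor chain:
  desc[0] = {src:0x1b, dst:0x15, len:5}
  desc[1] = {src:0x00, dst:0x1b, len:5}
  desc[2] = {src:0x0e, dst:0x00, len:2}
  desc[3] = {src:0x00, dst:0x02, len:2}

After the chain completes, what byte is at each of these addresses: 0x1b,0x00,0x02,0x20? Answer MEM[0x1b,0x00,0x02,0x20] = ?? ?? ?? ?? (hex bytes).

MEM[0x1b,0x00,0x02,0x20] = 95 c6 c6 e1

[0] 0x1b->0x15 len=5 : 4d 96 40 7a f8
[1] 0x00->0x1b len=5 : 95 77 a6 df 7d
[2] 0x0e->0x00 len=2 : c6 b0
[3] 0x00->0x02 len=2 : c6 b0
query mem[0x1b]=0x95, mem[0x00]=0xc6, mem[0x02]=0xc6, mem[0x20]=0xe1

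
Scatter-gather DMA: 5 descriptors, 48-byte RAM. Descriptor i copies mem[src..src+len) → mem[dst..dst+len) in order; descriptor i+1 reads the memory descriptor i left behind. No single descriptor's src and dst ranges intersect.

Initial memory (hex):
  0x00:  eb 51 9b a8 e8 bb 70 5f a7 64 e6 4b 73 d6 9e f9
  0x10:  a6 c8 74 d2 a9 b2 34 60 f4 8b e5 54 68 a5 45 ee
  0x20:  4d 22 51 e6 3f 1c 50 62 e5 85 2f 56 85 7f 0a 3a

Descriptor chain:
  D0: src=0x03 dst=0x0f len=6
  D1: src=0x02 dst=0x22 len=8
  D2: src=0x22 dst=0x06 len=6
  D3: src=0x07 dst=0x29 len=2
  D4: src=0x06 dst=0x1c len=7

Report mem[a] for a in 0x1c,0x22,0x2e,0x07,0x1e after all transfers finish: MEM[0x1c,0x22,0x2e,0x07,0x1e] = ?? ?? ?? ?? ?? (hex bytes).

MEM[0x1c,0x22,0x2e,0x07,0x1e] = 9b 73 0a a8 e8

D0: mem[0x0f..0x14] <- [a8 e8 bb 70 5f a7]
D1: mem[0x22..0x29] <- [9b a8 e8 bb 70 5f a7 64]
D2: mem[0x06..0x0b] <- [9b a8 e8 bb 70 5f]
D3: mem[0x29..0x2a] <- [a8 e8]
D4: mem[0x1c..0x22] <- [9b a8 e8 bb 70 5f 73]
query mem[0x1c]=0x9b, mem[0x22]=0x73, mem[0x2e]=0x0a, mem[0x07]=0xa8, mem[0x1e]=0xe8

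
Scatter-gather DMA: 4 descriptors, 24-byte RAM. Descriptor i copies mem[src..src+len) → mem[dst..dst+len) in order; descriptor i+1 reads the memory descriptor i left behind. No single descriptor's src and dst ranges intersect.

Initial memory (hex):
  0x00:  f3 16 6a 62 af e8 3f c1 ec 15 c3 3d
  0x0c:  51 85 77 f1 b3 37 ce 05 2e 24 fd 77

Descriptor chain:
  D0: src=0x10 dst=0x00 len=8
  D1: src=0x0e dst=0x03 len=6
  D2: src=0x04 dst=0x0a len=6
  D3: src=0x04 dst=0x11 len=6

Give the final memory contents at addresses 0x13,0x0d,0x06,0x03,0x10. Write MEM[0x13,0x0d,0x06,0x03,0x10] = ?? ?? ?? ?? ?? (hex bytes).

D0: mem[0x00..0x07] <- [b3 37 ce 05 2e 24 fd 77]
D1: mem[0x03..0x08] <- [77 f1 b3 37 ce 05]
D2: mem[0x0a..0x0f] <- [f1 b3 37 ce 05 15]
D3: mem[0x11..0x16] <- [f1 b3 37 ce 05 15]
query mem[0x13]=0x37, mem[0x0d]=0xce, mem[0x06]=0x37, mem[0x03]=0x77, mem[0x10]=0xb3

MEM[0x13,0x0d,0x06,0x03,0x10] = 37 ce 37 77 b3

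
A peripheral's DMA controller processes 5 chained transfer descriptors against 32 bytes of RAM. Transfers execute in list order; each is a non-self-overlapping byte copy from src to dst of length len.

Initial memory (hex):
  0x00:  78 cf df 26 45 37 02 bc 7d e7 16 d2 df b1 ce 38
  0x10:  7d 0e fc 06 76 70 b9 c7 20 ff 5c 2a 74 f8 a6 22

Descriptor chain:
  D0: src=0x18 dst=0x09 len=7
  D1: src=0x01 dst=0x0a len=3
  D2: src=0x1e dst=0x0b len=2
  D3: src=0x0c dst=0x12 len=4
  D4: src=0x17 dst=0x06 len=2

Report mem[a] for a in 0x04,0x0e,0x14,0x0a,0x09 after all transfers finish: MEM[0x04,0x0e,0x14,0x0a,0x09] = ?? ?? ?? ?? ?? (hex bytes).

MEM[0x04,0x0e,0x14,0x0a,0x09] = 45 f8 f8 cf 20

D0: mem[0x09..0x0f] <- [20 ff 5c 2a 74 f8 a6]
D1: mem[0x0a..0x0c] <- [cf df 26]
D2: mem[0x0b..0x0c] <- [a6 22]
D3: mem[0x12..0x15] <- [22 74 f8 a6]
D4: mem[0x06..0x07] <- [c7 20]
query mem[0x04]=0x45, mem[0x0e]=0xf8, mem[0x14]=0xf8, mem[0x0a]=0xcf, mem[0x09]=0x20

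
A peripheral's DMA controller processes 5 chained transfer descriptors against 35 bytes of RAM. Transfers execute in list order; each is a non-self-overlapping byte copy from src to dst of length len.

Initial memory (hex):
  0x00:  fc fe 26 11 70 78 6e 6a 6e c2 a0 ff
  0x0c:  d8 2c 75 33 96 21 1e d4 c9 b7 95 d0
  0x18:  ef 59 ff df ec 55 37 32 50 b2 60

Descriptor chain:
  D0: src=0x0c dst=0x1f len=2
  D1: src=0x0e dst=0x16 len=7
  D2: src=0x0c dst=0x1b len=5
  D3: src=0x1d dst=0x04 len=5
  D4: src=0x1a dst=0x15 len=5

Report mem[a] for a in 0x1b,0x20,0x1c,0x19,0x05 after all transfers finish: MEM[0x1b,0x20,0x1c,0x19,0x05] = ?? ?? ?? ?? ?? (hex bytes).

MEM[0x1b,0x20,0x1c,0x19,0x05] = d8 2c 2c 33 33

  after D0: wrote 2B at 0x1f = d82c
  after D1: wrote 7B at 0x16 = 753396211ed4c9
  after D2: wrote 5B at 0x1b = d82c753396
  after D3: wrote 5B at 0x04 = 7533962cb2
  after D4: wrote 5B at 0x15 = 1ed82c7533
query mem[0x1b]=0xd8, mem[0x20]=0x2c, mem[0x1c]=0x2c, mem[0x19]=0x33, mem[0x05]=0x33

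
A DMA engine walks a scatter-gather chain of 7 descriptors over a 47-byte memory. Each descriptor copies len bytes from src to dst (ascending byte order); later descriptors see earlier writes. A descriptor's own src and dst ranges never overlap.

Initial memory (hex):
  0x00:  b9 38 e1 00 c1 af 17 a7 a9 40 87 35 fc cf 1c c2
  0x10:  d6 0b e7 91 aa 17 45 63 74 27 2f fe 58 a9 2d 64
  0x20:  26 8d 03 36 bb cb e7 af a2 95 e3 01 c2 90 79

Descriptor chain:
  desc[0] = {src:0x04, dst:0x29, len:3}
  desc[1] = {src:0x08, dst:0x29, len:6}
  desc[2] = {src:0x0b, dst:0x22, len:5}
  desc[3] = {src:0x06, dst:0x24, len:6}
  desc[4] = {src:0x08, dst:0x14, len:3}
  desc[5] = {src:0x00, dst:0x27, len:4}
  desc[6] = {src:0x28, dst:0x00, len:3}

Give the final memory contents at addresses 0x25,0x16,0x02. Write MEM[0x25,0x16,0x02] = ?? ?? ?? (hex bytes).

MEM[0x25,0x16,0x02] = a7 87 00

  after D0: wrote 3B at 0x29 = c1af17
  after D1: wrote 6B at 0x29 = a9408735fccf
  after D2: wrote 5B at 0x22 = 35fccf1cc2
  after D3: wrote 6B at 0x24 = 17a7a9408735
  after D4: wrote 3B at 0x14 = a94087
  after D5: wrote 4B at 0x27 = b938e100
  after D6: wrote 3B at 0x00 = 38e100
query mem[0x25]=0xa7, mem[0x16]=0x87, mem[0x02]=0x00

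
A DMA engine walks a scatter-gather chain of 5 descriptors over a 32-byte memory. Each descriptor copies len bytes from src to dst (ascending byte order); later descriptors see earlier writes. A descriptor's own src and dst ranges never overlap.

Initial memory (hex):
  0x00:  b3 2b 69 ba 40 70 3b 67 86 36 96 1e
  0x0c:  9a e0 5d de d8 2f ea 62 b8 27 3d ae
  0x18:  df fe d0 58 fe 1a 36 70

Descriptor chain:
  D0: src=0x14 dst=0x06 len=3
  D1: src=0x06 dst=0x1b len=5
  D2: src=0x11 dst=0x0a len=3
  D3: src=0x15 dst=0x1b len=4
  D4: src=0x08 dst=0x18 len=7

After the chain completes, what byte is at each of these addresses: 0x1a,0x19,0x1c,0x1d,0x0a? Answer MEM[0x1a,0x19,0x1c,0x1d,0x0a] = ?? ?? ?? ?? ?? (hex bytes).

  after D0: wrote 3B at 0x06 = b8273d
  after D1: wrote 5B at 0x1b = b8273d3696
  after D2: wrote 3B at 0x0a = 2fea62
  after D3: wrote 4B at 0x1b = 273daedf
  after D4: wrote 7B at 0x18 = 3d362fea62e05d
query mem[0x1a]=0x2f, mem[0x19]=0x36, mem[0x1c]=0x62, mem[0x1d]=0xe0, mem[0x0a]=0x2f

MEM[0x1a,0x19,0x1c,0x1d,0x0a] = 2f 36 62 e0 2f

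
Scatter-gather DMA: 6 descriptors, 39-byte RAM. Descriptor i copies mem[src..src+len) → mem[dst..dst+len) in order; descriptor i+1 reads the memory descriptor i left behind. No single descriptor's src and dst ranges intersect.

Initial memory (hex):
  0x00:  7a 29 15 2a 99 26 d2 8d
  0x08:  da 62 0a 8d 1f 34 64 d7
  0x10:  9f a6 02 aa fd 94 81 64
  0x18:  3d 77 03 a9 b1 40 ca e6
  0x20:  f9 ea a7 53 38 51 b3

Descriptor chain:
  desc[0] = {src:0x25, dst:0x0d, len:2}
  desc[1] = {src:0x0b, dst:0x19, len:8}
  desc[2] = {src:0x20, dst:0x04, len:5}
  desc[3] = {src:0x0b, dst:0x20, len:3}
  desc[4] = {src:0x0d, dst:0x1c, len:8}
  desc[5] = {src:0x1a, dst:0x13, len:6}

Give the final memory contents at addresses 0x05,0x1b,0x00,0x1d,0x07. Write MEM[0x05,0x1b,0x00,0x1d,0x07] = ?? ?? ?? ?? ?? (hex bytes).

MEM[0x05,0x1b,0x00,0x1d,0x07] = ea 51 7a b3 53

#0 dst[0x0d+2] := {0x51,0xb3}
#1 dst[0x19+8] := {0x8d,0x1f,0x51,0xb3,0xd7,0x9f,0xa6,0x02}
#2 dst[0x04+5] := {0x02,0xea,0xa7,0x53,0x38}
#3 dst[0x20+3] := {0x8d,0x1f,0x51}
#4 dst[0x1c+8] := {0x51,0xb3,0xd7,0x9f,0xa6,0x02,0xaa,0xfd}
#5 dst[0x13+6] := {0x1f,0x51,0x51,0xb3,0xd7,0x9f}
query mem[0x05]=0xea, mem[0x1b]=0x51, mem[0x00]=0x7a, mem[0x1d]=0xb3, mem[0x07]=0x53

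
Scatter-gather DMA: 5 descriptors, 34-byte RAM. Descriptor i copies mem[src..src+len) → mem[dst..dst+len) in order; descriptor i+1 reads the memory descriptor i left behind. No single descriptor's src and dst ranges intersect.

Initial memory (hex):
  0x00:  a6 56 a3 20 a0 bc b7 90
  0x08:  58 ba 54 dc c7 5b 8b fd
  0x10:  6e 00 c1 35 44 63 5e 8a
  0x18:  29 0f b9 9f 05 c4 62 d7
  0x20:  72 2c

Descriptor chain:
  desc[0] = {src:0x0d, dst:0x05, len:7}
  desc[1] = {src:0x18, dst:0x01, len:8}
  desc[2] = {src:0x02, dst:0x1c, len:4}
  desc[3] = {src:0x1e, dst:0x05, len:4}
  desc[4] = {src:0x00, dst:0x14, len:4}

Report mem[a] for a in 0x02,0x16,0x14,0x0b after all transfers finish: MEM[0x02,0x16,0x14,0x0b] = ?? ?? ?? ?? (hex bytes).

MEM[0x02,0x16,0x14,0x0b] = 0f 0f a6 35

[0] 0x0d->0x05 len=7 : 5b 8b fd 6e 00 c1 35
[1] 0x18->0x01 len=8 : 29 0f b9 9f 05 c4 62 d7
[2] 0x02->0x1c len=4 : 0f b9 9f 05
[3] 0x1e->0x05 len=4 : 9f 05 72 2c
[4] 0x00->0x14 len=4 : a6 29 0f b9
query mem[0x02]=0x0f, mem[0x16]=0x0f, mem[0x14]=0xa6, mem[0x0b]=0x35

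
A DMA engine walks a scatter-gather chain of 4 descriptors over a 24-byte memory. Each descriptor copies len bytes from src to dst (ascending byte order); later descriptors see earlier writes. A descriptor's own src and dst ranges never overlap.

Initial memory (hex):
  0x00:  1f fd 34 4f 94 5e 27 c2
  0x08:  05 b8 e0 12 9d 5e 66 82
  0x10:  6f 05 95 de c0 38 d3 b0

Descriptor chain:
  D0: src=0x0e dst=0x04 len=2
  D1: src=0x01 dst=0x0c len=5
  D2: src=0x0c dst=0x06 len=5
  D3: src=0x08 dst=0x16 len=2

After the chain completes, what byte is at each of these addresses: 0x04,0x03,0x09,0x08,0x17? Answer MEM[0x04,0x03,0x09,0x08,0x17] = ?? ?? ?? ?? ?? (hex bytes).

MEM[0x04,0x03,0x09,0x08,0x17] = 66 4f 66 4f 66

[0] 0x0e->0x04 len=2 : 66 82
[1] 0x01->0x0c len=5 : fd 34 4f 66 82
[2] 0x0c->0x06 len=5 : fd 34 4f 66 82
[3] 0x08->0x16 len=2 : 4f 66
query mem[0x04]=0x66, mem[0x03]=0x4f, mem[0x09]=0x66, mem[0x08]=0x4f, mem[0x17]=0x66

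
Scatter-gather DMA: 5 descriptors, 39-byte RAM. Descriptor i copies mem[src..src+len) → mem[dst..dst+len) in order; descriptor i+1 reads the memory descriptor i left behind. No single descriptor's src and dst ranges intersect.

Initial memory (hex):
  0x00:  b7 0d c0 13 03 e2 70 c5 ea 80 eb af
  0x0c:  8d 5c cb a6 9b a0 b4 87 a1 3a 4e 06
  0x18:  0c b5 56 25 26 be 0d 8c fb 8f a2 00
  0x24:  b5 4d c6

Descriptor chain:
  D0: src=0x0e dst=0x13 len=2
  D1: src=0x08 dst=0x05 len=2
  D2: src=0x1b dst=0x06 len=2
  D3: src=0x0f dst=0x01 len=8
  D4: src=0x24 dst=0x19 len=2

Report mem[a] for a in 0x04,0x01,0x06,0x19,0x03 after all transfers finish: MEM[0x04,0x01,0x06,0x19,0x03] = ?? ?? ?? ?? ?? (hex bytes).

MEM[0x04,0x01,0x06,0x19,0x03] = b4 a6 a6 b5 a0

  after D0: wrote 2B at 0x13 = cba6
  after D1: wrote 2B at 0x05 = ea80
  after D2: wrote 2B at 0x06 = 2526
  after D3: wrote 8B at 0x01 = a69ba0b4cba63a4e
  after D4: wrote 2B at 0x19 = b54d
query mem[0x04]=0xb4, mem[0x01]=0xa6, mem[0x06]=0xa6, mem[0x19]=0xb5, mem[0x03]=0xa0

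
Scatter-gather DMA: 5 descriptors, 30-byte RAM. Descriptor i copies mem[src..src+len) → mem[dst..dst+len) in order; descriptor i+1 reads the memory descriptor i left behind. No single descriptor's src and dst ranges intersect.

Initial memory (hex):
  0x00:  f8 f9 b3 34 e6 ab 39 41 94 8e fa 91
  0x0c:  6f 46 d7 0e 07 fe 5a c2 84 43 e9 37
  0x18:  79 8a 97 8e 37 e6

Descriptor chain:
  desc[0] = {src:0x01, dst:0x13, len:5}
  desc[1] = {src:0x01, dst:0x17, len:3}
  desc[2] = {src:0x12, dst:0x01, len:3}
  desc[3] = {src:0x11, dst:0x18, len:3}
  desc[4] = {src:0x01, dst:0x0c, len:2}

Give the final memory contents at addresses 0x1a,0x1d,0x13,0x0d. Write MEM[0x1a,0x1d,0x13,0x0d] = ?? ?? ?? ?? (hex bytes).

MEM[0x1a,0x1d,0x13,0x0d] = f9 e6 f9 f9

D0: mem[0x13..0x17] <- [f9 b3 34 e6 ab]
D1: mem[0x17..0x19] <- [f9 b3 34]
D2: mem[0x01..0x03] <- [5a f9 b3]
D3: mem[0x18..0x1a] <- [fe 5a f9]
D4: mem[0x0c..0x0d] <- [5a f9]
query mem[0x1a]=0xf9, mem[0x1d]=0xe6, mem[0x13]=0xf9, mem[0x0d]=0xf9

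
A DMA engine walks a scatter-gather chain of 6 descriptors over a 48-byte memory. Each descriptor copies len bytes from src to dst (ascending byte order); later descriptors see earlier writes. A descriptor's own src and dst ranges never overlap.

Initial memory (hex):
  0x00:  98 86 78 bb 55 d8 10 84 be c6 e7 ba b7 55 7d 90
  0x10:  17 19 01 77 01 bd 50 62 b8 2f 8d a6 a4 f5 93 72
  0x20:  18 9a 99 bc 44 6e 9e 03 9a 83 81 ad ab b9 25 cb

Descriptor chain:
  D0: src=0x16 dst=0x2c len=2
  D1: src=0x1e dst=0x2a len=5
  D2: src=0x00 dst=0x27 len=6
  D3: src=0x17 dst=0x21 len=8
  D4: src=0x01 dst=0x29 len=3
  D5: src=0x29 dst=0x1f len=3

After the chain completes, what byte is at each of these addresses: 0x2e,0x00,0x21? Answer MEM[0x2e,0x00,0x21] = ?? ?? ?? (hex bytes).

[0] 0x16->0x2c len=2 : 50 62
[1] 0x1e->0x2a len=5 : 93 72 18 9a 99
[2] 0x00->0x27 len=6 : 98 86 78 bb 55 d8
[3] 0x17->0x21 len=8 : 62 b8 2f 8d a6 a4 f5 93
[4] 0x01->0x29 len=3 : 86 78 bb
[5] 0x29->0x1f len=3 : 86 78 bb
query mem[0x2e]=0x99, mem[0x00]=0x98, mem[0x21]=0xbb

MEM[0x2e,0x00,0x21] = 99 98 bb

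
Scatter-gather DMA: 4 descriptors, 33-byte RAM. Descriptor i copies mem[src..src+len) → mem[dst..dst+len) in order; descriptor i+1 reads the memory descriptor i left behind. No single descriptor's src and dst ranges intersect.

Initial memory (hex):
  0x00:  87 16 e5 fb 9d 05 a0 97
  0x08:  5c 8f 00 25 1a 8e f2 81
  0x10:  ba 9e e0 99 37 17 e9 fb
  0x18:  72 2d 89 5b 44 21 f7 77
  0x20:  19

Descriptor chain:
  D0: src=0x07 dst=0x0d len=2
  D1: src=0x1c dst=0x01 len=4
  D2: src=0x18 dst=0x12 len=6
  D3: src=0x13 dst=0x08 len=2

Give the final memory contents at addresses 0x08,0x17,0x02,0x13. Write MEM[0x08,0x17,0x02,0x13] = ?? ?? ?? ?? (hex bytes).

MEM[0x08,0x17,0x02,0x13] = 2d 21 21 2d

[0] 0x07->0x0d len=2 : 97 5c
[1] 0x1c->0x01 len=4 : 44 21 f7 77
[2] 0x18->0x12 len=6 : 72 2d 89 5b 44 21
[3] 0x13->0x08 len=2 : 2d 89
query mem[0x08]=0x2d, mem[0x17]=0x21, mem[0x02]=0x21, mem[0x13]=0x2d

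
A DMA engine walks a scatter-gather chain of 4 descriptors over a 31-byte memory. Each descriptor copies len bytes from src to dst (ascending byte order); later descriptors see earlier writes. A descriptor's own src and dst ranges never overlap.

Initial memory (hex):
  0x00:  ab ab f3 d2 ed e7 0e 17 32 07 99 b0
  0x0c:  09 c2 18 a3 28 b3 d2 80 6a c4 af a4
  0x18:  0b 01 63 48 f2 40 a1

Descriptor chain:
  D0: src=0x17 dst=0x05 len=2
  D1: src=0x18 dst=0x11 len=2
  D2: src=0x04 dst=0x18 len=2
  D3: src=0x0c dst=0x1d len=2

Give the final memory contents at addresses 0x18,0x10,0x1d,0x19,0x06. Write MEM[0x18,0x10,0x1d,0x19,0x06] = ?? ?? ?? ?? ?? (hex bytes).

MEM[0x18,0x10,0x1d,0x19,0x06] = ed 28 09 a4 0b

[0] 0x17->0x05 len=2 : a4 0b
[1] 0x18->0x11 len=2 : 0b 01
[2] 0x04->0x18 len=2 : ed a4
[3] 0x0c->0x1d len=2 : 09 c2
query mem[0x18]=0xed, mem[0x10]=0x28, mem[0x1d]=0x09, mem[0x19]=0xa4, mem[0x06]=0x0b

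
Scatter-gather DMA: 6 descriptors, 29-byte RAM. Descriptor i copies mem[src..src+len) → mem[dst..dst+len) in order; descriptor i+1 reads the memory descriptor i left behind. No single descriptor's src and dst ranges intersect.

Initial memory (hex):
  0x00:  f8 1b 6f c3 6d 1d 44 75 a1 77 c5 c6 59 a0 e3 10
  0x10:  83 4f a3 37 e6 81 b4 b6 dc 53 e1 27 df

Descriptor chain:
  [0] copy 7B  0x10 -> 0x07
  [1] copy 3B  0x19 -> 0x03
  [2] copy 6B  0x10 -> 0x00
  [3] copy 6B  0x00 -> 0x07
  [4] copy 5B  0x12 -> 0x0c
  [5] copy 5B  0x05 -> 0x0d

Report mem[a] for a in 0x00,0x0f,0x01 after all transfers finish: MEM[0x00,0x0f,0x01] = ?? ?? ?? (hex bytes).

MEM[0x00,0x0f,0x01] = 83 83 4f

  after D0: wrote 7B at 0x07 = 834fa337e681b4
  after D1: wrote 3B at 0x03 = 53e127
  after D2: wrote 6B at 0x00 = 834fa337e681
  after D3: wrote 6B at 0x07 = 834fa337e681
  after D4: wrote 5B at 0x0c = a337e681b4
  after D5: wrote 5B at 0x0d = 8144834fa3
query mem[0x00]=0x83, mem[0x0f]=0x83, mem[0x01]=0x4f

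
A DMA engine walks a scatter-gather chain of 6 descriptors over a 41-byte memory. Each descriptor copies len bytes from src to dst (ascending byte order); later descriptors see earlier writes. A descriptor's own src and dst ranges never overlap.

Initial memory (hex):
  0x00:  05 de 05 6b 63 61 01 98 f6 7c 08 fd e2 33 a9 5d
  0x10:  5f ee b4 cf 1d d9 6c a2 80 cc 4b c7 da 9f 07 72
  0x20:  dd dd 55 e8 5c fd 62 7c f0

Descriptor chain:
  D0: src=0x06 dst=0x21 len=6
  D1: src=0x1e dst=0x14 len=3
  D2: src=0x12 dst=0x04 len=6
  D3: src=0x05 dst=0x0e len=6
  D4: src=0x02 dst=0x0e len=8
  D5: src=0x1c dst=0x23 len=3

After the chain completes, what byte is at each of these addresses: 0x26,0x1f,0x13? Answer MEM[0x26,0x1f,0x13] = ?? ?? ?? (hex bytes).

[0] 0x06->0x21 len=6 : 01 98 f6 7c 08 fd
[1] 0x1e->0x14 len=3 : 07 72 dd
[2] 0x12->0x04 len=6 : b4 cf 07 72 dd a2
[3] 0x05->0x0e len=6 : cf 07 72 dd a2 08
[4] 0x02->0x0e len=8 : 05 6b b4 cf 07 72 dd a2
[5] 0x1c->0x23 len=3 : da 9f 07
query mem[0x26]=0xfd, mem[0x1f]=0x72, mem[0x13]=0x72

MEM[0x26,0x1f,0x13] = fd 72 72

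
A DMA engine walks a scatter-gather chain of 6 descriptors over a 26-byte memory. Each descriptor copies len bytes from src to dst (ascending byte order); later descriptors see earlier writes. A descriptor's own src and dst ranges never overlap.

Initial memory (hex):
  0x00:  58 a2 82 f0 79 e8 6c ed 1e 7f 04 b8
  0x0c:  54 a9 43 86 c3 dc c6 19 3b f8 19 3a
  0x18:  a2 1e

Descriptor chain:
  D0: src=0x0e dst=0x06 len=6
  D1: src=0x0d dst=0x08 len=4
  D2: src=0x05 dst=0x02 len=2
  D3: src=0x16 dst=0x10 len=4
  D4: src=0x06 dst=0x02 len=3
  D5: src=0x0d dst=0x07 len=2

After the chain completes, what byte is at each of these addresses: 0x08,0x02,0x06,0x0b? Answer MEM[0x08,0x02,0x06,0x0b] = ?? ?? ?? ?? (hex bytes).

#0 dst[0x06+6] := {0x43,0x86,0xc3,0xdc,0xc6,0x19}
#1 dst[0x08+4] := {0xa9,0x43,0x86,0xc3}
#2 dst[0x02+2] := {0xe8,0x43}
#3 dst[0x10+4] := {0x19,0x3a,0xa2,0x1e}
#4 dst[0x02+3] := {0x43,0x86,0xa9}
#5 dst[0x07+2] := {0xa9,0x43}
query mem[0x08]=0x43, mem[0x02]=0x43, mem[0x06]=0x43, mem[0x0b]=0xc3

MEM[0x08,0x02,0x06,0x0b] = 43 43 43 c3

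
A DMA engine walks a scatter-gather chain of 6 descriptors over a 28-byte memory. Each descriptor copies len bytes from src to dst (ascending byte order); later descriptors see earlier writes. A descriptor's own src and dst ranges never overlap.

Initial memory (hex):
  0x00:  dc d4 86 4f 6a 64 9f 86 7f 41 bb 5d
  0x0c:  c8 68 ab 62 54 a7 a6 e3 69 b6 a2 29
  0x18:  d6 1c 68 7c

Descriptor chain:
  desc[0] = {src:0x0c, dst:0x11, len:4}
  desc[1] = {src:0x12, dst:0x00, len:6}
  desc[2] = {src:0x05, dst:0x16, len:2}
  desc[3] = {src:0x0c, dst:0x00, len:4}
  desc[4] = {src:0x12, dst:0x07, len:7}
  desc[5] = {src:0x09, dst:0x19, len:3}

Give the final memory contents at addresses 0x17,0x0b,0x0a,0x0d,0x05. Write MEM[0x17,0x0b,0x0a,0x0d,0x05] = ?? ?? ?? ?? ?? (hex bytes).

[0] 0x0c->0x11 len=4 : c8 68 ab 62
[1] 0x12->0x00 len=6 : 68 ab 62 b6 a2 29
[2] 0x05->0x16 len=2 : 29 9f
[3] 0x0c->0x00 len=4 : c8 68 ab 62
[4] 0x12->0x07 len=7 : 68 ab 62 b6 29 9f d6
[5] 0x09->0x19 len=3 : 62 b6 29
query mem[0x17]=0x9f, mem[0x0b]=0x29, mem[0x0a]=0xb6, mem[0x0d]=0xd6, mem[0x05]=0x29

MEM[0x17,0x0b,0x0a,0x0d,0x05] = 9f 29 b6 d6 29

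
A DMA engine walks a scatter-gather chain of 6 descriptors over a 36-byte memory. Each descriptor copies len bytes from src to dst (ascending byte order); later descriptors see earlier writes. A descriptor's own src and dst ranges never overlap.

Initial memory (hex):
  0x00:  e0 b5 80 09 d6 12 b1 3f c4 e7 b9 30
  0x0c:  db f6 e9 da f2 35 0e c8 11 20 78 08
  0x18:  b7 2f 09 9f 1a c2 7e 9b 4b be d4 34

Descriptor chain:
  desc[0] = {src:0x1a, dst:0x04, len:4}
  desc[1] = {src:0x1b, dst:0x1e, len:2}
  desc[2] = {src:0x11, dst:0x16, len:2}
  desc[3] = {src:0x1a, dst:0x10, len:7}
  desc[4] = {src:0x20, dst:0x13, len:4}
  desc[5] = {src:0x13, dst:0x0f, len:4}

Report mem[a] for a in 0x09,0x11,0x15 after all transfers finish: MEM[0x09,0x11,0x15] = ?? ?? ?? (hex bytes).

MEM[0x09,0x11,0x15] = e7 d4 d4

#0 dst[0x04+4] := {0x09,0x9f,0x1a,0xc2}
#1 dst[0x1e+2] := {0x9f,0x1a}
#2 dst[0x16+2] := {0x35,0x0e}
#3 dst[0x10+7] := {0x09,0x9f,0x1a,0xc2,0x9f,0x1a,0x4b}
#4 dst[0x13+4] := {0x4b,0xbe,0xd4,0x34}
#5 dst[0x0f+4] := {0x4b,0xbe,0xd4,0x34}
query mem[0x09]=0xe7, mem[0x11]=0xd4, mem[0x15]=0xd4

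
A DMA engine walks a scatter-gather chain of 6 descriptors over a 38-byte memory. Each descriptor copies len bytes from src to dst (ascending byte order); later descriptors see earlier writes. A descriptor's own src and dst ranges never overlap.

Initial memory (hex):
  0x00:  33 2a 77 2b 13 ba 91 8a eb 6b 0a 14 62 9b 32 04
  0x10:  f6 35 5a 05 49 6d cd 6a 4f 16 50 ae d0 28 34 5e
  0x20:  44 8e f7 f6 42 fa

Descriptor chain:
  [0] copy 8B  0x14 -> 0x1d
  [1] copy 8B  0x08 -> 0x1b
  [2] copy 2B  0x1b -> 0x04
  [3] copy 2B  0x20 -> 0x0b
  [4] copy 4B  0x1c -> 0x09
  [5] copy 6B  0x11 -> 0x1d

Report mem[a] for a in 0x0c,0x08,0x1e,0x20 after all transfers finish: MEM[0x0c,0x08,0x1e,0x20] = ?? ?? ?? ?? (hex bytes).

D0: mem[0x1d..0x24] <- [49 6d cd 6a 4f 16 50 ae]
D1: mem[0x1b..0x22] <- [eb 6b 0a 14 62 9b 32 04]
D2: mem[0x04..0x05] <- [eb 6b]
D3: mem[0x0b..0x0c] <- [9b 32]
D4: mem[0x09..0x0c] <- [6b 0a 14 62]
D5: mem[0x1d..0x22] <- [35 5a 05 49 6d cd]
query mem[0x0c]=0x62, mem[0x08]=0xeb, mem[0x1e]=0x5a, mem[0x20]=0x49

MEM[0x0c,0x08,0x1e,0x20] = 62 eb 5a 49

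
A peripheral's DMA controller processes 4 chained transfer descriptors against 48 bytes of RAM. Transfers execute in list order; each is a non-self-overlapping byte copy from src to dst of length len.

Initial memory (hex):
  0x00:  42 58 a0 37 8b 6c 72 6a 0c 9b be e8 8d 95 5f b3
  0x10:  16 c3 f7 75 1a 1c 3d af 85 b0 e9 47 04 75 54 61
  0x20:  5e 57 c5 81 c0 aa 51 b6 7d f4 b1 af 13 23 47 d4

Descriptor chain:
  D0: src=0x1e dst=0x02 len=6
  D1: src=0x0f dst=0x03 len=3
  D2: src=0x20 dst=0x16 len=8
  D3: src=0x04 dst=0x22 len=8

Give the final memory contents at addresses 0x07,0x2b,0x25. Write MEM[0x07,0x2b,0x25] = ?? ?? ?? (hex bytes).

D0: mem[0x02..0x07] <- [54 61 5e 57 c5 81]
D1: mem[0x03..0x05] <- [b3 16 c3]
D2: mem[0x16..0x1d] <- [5e 57 c5 81 c0 aa 51 b6]
D3: mem[0x22..0x29] <- [16 c3 c5 81 0c 9b be e8]
query mem[0x07]=0x81, mem[0x2b]=0xaf, mem[0x25]=0x81

MEM[0x07,0x2b,0x25] = 81 af 81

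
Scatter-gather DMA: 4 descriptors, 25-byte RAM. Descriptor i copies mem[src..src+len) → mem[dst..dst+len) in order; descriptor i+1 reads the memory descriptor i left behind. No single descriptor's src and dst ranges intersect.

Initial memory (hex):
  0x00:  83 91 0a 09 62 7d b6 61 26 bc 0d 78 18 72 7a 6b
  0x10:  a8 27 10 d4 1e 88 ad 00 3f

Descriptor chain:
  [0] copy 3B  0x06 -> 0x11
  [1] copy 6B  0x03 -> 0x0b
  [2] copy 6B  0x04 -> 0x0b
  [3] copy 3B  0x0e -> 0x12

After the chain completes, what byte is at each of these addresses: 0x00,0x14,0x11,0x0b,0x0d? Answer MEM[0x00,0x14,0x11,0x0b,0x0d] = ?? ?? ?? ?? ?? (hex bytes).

MEM[0x00,0x14,0x11,0x0b,0x0d] = 83 bc b6 62 b6

  after D0: wrote 3B at 0x11 = b66126
  after D1: wrote 6B at 0x0b = 09627db66126
  after D2: wrote 6B at 0x0b = 627db66126bc
  after D3: wrote 3B at 0x12 = 6126bc
query mem[0x00]=0x83, mem[0x14]=0xbc, mem[0x11]=0xb6, mem[0x0b]=0x62, mem[0x0d]=0xb6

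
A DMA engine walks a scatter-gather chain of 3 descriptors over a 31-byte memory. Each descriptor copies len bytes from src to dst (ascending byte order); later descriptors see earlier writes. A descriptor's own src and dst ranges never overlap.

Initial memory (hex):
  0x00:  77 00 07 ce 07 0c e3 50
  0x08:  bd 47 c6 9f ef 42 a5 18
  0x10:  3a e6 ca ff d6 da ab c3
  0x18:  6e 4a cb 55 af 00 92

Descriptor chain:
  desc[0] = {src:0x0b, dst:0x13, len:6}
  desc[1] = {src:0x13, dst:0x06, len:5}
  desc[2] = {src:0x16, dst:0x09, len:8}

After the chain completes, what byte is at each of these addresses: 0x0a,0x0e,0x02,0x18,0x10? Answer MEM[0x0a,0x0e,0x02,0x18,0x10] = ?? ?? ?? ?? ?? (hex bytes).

D0: mem[0x13..0x18] <- [9f ef 42 a5 18 3a]
D1: mem[0x06..0x0a] <- [9f ef 42 a5 18]
D2: mem[0x09..0x10] <- [a5 18 3a 4a cb 55 af 00]
query mem[0x0a]=0x18, mem[0x0e]=0x55, mem[0x02]=0x07, mem[0x18]=0x3a, mem[0x10]=0x00

MEM[0x0a,0x0e,0x02,0x18,0x10] = 18 55 07 3a 00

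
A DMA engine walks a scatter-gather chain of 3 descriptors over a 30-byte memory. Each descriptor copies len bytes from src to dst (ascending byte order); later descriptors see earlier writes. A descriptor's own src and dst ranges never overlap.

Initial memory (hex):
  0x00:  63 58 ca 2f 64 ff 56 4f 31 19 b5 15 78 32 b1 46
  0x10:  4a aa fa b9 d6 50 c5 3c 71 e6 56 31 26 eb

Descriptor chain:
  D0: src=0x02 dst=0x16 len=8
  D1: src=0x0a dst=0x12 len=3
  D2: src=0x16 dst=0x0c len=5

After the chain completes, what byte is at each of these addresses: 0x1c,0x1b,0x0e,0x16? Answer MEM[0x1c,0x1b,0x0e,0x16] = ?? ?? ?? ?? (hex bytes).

MEM[0x1c,0x1b,0x0e,0x16] = 31 4f 64 ca

[0] 0x02->0x16 len=8 : ca 2f 64 ff 56 4f 31 19
[1] 0x0a->0x12 len=3 : b5 15 78
[2] 0x16->0x0c len=5 : ca 2f 64 ff 56
query mem[0x1c]=0x31, mem[0x1b]=0x4f, mem[0x0e]=0x64, mem[0x16]=0xca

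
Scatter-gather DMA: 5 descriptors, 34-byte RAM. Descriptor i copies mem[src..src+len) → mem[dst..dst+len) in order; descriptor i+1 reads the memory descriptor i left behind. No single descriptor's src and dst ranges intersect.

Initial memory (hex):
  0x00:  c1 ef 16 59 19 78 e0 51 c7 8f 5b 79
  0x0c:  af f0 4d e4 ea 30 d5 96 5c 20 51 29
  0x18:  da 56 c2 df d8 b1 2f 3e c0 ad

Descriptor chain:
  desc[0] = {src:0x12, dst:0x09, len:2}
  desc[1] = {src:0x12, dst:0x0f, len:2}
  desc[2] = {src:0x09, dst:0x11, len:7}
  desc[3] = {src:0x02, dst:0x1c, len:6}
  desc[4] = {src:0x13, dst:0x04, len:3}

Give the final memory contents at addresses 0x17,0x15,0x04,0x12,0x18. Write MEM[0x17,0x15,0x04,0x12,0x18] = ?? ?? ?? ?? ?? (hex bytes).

[0] 0x12->0x09 len=2 : d5 96
[1] 0x12->0x0f len=2 : d5 96
[2] 0x09->0x11 len=7 : d5 96 79 af f0 4d d5
[3] 0x02->0x1c len=6 : 16 59 19 78 e0 51
[4] 0x13->0x04 len=3 : 79 af f0
query mem[0x17]=0xd5, mem[0x15]=0xf0, mem[0x04]=0x79, mem[0x12]=0x96, mem[0x18]=0xda

MEM[0x17,0x15,0x04,0x12,0x18] = d5 f0 79 96 da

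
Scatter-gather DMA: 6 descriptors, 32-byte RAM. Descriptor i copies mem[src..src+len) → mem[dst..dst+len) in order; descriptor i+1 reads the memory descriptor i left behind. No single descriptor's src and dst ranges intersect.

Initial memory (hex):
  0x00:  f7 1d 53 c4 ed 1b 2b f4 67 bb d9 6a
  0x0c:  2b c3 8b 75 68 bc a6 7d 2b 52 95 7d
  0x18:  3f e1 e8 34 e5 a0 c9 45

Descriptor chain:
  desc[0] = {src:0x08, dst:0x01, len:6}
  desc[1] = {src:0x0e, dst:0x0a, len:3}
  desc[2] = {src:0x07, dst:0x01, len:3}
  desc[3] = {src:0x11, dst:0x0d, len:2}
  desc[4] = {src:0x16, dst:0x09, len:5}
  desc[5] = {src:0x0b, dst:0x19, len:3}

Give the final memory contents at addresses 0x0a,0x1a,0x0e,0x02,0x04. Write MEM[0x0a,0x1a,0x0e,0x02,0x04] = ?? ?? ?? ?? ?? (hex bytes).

MEM[0x0a,0x1a,0x0e,0x02,0x04] = 7d e1 a6 67 6a

  after D0: wrote 6B at 0x01 = 67bbd96a2bc3
  after D1: wrote 3B at 0x0a = 8b7568
  after D2: wrote 3B at 0x01 = f467bb
  after D3: wrote 2B at 0x0d = bca6
  after D4: wrote 5B at 0x09 = 957d3fe1e8
  after D5: wrote 3B at 0x19 = 3fe1e8
query mem[0x0a]=0x7d, mem[0x1a]=0xe1, mem[0x0e]=0xa6, mem[0x02]=0x67, mem[0x04]=0x6a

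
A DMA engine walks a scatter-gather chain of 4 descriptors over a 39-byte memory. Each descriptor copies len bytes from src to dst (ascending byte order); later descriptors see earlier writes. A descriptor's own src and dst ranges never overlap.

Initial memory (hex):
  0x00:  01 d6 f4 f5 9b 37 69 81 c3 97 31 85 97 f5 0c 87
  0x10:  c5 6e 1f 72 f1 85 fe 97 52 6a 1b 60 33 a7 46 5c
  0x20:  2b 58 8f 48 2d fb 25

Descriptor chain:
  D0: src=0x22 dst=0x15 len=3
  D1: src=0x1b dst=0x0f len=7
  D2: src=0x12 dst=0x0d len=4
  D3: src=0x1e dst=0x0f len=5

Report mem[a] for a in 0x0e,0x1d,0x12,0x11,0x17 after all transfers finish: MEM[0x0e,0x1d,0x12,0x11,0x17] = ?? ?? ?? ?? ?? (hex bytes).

#0 dst[0x15+3] := {0x8f,0x48,0x2d}
#1 dst[0x0f+7] := {0x60,0x33,0xa7,0x46,0x5c,0x2b,0x58}
#2 dst[0x0d+4] := {0x46,0x5c,0x2b,0x58}
#3 dst[0x0f+5] := {0x46,0x5c,0x2b,0x58,0x8f}
query mem[0x0e]=0x5c, mem[0x1d]=0xa7, mem[0x12]=0x58, mem[0x11]=0x2b, mem[0x17]=0x2d

MEM[0x0e,0x1d,0x12,0x11,0x17] = 5c a7 58 2b 2d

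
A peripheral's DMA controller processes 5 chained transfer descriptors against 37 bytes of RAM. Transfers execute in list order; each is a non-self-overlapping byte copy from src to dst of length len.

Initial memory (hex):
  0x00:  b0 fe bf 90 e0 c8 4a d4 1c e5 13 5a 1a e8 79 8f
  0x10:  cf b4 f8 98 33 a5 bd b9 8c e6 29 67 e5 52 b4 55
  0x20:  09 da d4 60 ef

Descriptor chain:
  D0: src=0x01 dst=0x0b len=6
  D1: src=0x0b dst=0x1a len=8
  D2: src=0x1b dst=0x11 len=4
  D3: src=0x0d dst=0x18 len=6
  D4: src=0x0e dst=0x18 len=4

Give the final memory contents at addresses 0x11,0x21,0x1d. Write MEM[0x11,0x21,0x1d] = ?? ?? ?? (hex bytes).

MEM[0x11,0x21,0x1d] = bf f8 90

#0 dst[0x0b+6] := {0xfe,0xbf,0x90,0xe0,0xc8,0x4a}
#1 dst[0x1a+8] := {0xfe,0xbf,0x90,0xe0,0xc8,0x4a,0xb4,0xf8}
#2 dst[0x11+4] := {0xbf,0x90,0xe0,0xc8}
#3 dst[0x18+6] := {0x90,0xe0,0xc8,0x4a,0xbf,0x90}
#4 dst[0x18+4] := {0xe0,0xc8,0x4a,0xbf}
query mem[0x11]=0xbf, mem[0x21]=0xf8, mem[0x1d]=0x90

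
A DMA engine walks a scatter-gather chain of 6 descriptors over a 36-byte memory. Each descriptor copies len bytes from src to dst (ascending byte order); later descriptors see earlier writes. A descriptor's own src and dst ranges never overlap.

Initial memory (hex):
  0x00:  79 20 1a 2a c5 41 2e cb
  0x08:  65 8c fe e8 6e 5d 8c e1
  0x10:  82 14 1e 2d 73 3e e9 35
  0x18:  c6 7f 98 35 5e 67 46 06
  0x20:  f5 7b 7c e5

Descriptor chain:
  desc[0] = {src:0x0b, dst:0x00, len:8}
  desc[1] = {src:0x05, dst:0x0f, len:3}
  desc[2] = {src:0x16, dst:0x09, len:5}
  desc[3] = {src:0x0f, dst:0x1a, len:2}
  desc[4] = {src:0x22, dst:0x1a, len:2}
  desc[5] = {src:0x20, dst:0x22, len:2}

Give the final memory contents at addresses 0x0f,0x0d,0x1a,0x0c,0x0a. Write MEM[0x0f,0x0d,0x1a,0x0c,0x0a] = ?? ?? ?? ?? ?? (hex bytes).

  after D0: wrote 8B at 0x00 = e86e5d8ce182141e
  after D1: wrote 3B at 0x0f = 82141e
  after D2: wrote 5B at 0x09 = e935c67f98
  after D3: wrote 2B at 0x1a = 8214
  after D4: wrote 2B at 0x1a = 7ce5
  after D5: wrote 2B at 0x22 = f57b
query mem[0x0f]=0x82, mem[0x0d]=0x98, mem[0x1a]=0x7c, mem[0x0c]=0x7f, mem[0x0a]=0x35

MEM[0x0f,0x0d,0x1a,0x0c,0x0a] = 82 98 7c 7f 35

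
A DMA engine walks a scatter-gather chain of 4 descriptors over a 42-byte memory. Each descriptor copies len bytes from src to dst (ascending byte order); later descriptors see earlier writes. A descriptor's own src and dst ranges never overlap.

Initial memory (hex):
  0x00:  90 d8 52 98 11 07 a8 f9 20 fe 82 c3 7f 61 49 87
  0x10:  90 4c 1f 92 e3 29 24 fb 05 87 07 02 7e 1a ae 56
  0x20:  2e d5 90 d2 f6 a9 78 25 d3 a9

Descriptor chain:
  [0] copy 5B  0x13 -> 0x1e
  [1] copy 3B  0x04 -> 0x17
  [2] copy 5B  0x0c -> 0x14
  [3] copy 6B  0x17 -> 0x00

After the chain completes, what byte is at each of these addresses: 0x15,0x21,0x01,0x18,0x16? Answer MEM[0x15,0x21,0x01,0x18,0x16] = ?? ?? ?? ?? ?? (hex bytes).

MEM[0x15,0x21,0x01,0x18,0x16] = 61 24 90 90 49

D0: mem[0x1e..0x22] <- [92 e3 29 24 fb]
D1: mem[0x17..0x19] <- [11 07 a8]
D2: mem[0x14..0x18] <- [7f 61 49 87 90]
D3: mem[0x00..0x05] <- [87 90 a8 07 02 7e]
query mem[0x15]=0x61, mem[0x21]=0x24, mem[0x01]=0x90, mem[0x18]=0x90, mem[0x16]=0x49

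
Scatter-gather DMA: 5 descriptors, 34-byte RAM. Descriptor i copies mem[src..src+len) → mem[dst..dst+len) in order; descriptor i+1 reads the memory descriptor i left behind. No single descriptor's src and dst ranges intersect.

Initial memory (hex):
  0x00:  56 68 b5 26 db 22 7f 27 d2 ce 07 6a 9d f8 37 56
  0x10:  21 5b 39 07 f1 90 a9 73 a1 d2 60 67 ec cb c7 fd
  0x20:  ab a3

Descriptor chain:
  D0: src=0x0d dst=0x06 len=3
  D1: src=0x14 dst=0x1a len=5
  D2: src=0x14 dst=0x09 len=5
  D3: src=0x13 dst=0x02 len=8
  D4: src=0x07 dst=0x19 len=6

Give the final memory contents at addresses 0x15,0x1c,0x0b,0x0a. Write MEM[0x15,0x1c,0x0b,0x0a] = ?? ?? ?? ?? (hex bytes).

MEM[0x15,0x1c,0x0b,0x0a] = 90 90 a9 90

[0] 0x0d->0x06 len=3 : f8 37 56
[1] 0x14->0x1a len=5 : f1 90 a9 73 a1
[2] 0x14->0x09 len=5 : f1 90 a9 73 a1
[3] 0x13->0x02 len=8 : 07 f1 90 a9 73 a1 d2 f1
[4] 0x07->0x19 len=6 : a1 d2 f1 90 a9 73
query mem[0x15]=0x90, mem[0x1c]=0x90, mem[0x0b]=0xa9, mem[0x0a]=0x90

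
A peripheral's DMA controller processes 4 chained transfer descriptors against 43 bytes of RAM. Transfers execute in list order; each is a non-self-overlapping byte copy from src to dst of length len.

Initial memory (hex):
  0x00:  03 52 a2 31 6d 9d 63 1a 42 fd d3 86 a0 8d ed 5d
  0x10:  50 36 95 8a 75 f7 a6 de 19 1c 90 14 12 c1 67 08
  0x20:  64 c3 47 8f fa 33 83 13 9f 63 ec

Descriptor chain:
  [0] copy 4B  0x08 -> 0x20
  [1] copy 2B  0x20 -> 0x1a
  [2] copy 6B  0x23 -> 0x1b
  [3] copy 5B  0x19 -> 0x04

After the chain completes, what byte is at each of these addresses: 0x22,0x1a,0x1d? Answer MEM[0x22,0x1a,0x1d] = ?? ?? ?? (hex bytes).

  after D0: wrote 4B at 0x20 = 42fdd386
  after D1: wrote 2B at 0x1a = 42fd
  after D2: wrote 6B at 0x1b = 86fa3383139f
  after D3: wrote 5B at 0x04 = 1c4286fa33
query mem[0x22]=0xd3, mem[0x1a]=0x42, mem[0x1d]=0x33

MEM[0x22,0x1a,0x1d] = d3 42 33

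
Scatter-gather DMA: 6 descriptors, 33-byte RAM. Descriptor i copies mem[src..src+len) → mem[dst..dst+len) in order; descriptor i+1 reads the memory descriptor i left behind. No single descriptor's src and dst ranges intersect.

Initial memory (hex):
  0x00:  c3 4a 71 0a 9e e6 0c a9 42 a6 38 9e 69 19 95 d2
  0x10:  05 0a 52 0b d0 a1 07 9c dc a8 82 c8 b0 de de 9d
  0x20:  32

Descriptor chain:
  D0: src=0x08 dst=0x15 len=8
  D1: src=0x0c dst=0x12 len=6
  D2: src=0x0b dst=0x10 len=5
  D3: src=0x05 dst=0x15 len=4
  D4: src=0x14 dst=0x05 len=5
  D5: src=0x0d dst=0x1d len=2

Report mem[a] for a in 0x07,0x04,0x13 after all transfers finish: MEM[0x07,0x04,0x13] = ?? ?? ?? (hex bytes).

MEM[0x07,0x04,0x13] = 0c 9e 95

  after D0: wrote 8B at 0x15 = 42a6389e691995d2
  after D1: wrote 6B at 0x12 = 691995d2050a
  after D2: wrote 5B at 0x10 = 9e691995d2
  after D3: wrote 4B at 0x15 = e60ca942
  after D4: wrote 5B at 0x05 = d2e60ca942
  after D5: wrote 2B at 0x1d = 1995
query mem[0x07]=0x0c, mem[0x04]=0x9e, mem[0x13]=0x95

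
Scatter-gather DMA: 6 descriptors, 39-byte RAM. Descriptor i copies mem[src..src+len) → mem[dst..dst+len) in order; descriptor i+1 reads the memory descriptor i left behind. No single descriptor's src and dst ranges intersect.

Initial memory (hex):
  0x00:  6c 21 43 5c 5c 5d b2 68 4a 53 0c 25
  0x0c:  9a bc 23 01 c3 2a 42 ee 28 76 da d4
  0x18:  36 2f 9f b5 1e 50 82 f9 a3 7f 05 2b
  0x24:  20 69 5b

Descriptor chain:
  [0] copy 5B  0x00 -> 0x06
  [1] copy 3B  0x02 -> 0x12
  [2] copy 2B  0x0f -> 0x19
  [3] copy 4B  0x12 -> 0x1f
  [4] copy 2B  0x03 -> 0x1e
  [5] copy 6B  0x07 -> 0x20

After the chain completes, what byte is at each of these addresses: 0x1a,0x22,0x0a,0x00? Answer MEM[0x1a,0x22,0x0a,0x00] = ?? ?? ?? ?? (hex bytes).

#0 dst[0x06+5] := {0x6c,0x21,0x43,0x5c,0x5c}
#1 dst[0x12+3] := {0x43,0x5c,0x5c}
#2 dst[0x19+2] := {0x01,0xc3}
#3 dst[0x1f+4] := {0x43,0x5c,0x5c,0x76}
#4 dst[0x1e+2] := {0x5c,0x5c}
#5 dst[0x20+6] := {0x21,0x43,0x5c,0x5c,0x25,0x9a}
query mem[0x1a]=0xc3, mem[0x22]=0x5c, mem[0x0a]=0x5c, mem[0x00]=0x6c

MEM[0x1a,0x22,0x0a,0x00] = c3 5c 5c 6c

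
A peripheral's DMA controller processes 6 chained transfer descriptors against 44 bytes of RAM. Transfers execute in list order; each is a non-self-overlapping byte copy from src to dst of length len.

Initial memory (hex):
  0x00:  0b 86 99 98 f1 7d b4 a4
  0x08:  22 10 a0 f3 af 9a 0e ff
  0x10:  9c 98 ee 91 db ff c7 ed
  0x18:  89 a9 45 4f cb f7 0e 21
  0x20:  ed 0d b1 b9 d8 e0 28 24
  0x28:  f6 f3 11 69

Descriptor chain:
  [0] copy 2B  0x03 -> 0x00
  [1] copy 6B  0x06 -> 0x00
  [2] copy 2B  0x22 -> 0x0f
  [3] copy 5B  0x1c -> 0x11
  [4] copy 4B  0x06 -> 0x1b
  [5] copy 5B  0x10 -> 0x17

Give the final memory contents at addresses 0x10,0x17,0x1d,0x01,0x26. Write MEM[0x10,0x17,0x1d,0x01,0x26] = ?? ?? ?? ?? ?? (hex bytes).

[0] 0x03->0x00 len=2 : 98 f1
[1] 0x06->0x00 len=6 : b4 a4 22 10 a0 f3
[2] 0x22->0x0f len=2 : b1 b9
[3] 0x1c->0x11 len=5 : cb f7 0e 21 ed
[4] 0x06->0x1b len=4 : b4 a4 22 10
[5] 0x10->0x17 len=5 : b9 cb f7 0e 21
query mem[0x10]=0xb9, mem[0x17]=0xb9, mem[0x1d]=0x22, mem[0x01]=0xa4, mem[0x26]=0x28

MEM[0x10,0x17,0x1d,0x01,0x26] = b9 b9 22 a4 28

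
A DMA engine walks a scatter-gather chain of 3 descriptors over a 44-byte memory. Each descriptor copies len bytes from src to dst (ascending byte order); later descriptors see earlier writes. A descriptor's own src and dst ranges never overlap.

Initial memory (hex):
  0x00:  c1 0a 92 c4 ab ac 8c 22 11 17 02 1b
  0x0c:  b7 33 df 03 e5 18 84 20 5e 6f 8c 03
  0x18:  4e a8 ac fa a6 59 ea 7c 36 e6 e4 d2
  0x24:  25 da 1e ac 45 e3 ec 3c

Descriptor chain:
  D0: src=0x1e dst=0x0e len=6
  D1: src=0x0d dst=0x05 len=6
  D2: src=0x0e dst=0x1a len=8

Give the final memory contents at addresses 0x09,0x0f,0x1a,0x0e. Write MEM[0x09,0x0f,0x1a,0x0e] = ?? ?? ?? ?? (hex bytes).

#0 dst[0x0e+6] := {0xea,0x7c,0x36,0xe6,0xe4,0xd2}
#1 dst[0x05+6] := {0x33,0xea,0x7c,0x36,0xe6,0xe4}
#2 dst[0x1a+8] := {0xea,0x7c,0x36,0xe6,0xe4,0xd2,0x5e,0x6f}
query mem[0x09]=0xe6, mem[0x0f]=0x7c, mem[0x1a]=0xea, mem[0x0e]=0xea

MEM[0x09,0x0f,0x1a,0x0e] = e6 7c ea ea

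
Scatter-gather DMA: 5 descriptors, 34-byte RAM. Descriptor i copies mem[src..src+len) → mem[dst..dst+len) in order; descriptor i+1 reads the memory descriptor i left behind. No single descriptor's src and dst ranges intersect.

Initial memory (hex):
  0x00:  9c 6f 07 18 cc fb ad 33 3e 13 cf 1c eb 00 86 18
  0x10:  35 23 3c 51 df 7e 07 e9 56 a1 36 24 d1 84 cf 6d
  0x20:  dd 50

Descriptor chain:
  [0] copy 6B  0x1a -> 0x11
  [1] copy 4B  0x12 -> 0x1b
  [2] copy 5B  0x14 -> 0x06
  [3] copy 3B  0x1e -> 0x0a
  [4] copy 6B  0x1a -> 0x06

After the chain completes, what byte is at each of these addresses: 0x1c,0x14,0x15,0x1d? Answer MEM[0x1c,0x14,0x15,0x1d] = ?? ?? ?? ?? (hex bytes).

#0 dst[0x11+6] := {0x36,0x24,0xd1,0x84,0xcf,0x6d}
#1 dst[0x1b+4] := {0x24,0xd1,0x84,0xcf}
#2 dst[0x06+5] := {0x84,0xcf,0x6d,0xe9,0x56}
#3 dst[0x0a+3] := {0xcf,0x6d,0xdd}
#4 dst[0x06+6] := {0x36,0x24,0xd1,0x84,0xcf,0x6d}
query mem[0x1c]=0xd1, mem[0x14]=0x84, mem[0x15]=0xcf, mem[0x1d]=0x84

MEM[0x1c,0x14,0x15,0x1d] = d1 84 cf 84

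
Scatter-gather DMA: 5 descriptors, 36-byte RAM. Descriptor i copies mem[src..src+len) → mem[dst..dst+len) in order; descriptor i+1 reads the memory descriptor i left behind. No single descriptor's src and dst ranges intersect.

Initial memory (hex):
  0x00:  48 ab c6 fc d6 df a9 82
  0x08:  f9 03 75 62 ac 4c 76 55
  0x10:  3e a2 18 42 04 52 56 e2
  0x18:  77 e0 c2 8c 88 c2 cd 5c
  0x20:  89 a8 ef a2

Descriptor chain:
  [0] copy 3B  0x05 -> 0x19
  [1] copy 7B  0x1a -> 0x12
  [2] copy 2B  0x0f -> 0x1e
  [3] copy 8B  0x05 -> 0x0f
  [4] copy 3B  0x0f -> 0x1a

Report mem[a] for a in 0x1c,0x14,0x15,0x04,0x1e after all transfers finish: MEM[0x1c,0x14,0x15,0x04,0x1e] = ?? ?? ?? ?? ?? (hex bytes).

MEM[0x1c,0x14,0x15,0x04,0x1e] = 82 75 62 d6 55

[0] 0x05->0x19 len=3 : df a9 82
[1] 0x1a->0x12 len=7 : a9 82 88 c2 cd 5c 89
[2] 0x0f->0x1e len=2 : 55 3e
[3] 0x05->0x0f len=8 : df a9 82 f9 03 75 62 ac
[4] 0x0f->0x1a len=3 : df a9 82
query mem[0x1c]=0x82, mem[0x14]=0x75, mem[0x15]=0x62, mem[0x04]=0xd6, mem[0x1e]=0x55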